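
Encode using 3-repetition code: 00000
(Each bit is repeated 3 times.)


Each bit -> 3 copies

000000000000000


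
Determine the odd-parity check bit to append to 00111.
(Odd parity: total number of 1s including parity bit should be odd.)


Number of 1s in data: 3
Parity bit: 0

0


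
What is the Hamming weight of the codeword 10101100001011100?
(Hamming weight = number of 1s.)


Counting 1s in 10101100001011100

8


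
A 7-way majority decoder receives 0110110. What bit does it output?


Ones: 4 out of 7
Threshold: 4

1 (4/7 voted 1)


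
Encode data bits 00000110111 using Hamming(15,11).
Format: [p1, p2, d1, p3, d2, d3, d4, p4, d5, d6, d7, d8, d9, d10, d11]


Parity bits: p1=1, p2=0, p3=1, p4=1

100100010110111


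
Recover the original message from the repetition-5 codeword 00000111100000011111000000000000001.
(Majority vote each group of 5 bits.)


Groups: 00000, 11110, 00000, 11111, 00000, 00000, 00001
Majority votes: 0101000

0101000


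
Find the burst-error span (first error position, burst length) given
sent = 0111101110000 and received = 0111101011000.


XOR: 0000000101000

Burst at position 7, length 3


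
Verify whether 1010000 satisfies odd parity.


Number of 1s: 2

No, parity error (2 ones)


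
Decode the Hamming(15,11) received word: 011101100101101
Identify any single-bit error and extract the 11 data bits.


Syndrome = 0: no error detected

Data: 10110101101 (no errors)


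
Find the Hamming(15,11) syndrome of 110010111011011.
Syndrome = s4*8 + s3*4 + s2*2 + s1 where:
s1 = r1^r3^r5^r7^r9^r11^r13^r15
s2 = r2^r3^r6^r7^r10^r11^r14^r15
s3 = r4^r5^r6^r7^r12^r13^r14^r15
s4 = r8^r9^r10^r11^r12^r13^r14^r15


s1=0, s2=1, s3=1, s4=0

Syndrome = 6 (error at position 6)


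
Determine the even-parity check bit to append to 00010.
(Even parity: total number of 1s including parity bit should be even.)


Number of 1s in data: 1
Parity bit: 1

1


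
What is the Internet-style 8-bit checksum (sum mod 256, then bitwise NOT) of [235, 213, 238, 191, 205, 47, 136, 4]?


Sum = 1269 mod 256 = 245
Complement = 10

10


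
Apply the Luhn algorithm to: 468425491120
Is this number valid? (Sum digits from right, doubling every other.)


Luhn sum = 58
58 mod 10 = 8

Invalid (Luhn sum mod 10 = 8)


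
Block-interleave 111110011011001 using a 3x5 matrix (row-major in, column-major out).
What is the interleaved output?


Matrix:
  11111
  00110
  11001
Read columns: 101101110110101

101101110110101


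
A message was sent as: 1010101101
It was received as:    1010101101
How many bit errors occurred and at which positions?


XOR: 0000000000

0 errors (received matches sent)


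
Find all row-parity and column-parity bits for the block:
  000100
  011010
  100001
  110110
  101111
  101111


Row parities: 110011
Column parities: 001001

Row P: 110011, Col P: 001001, Corner: 0


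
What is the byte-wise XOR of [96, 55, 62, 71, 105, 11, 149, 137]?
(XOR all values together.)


XOR chain: 96 ^ 55 ^ 62 ^ 71 ^ 105 ^ 11 ^ 149 ^ 137 = 80

80


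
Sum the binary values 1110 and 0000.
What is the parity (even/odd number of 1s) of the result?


1110 = 14
0000 = 0
Sum = 14 = 1110
1s count = 3

odd parity (3 ones in 1110)


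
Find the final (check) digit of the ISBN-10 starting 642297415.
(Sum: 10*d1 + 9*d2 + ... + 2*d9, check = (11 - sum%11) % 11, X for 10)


Weighted sum: 244
244 mod 11 = 2

Check digit: 9


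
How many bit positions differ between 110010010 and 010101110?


XOR: 100111100
Count of 1s: 5

5


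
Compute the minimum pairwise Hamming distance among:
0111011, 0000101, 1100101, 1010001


Comparing all pairs, minimum distance: 2
Can detect 1 errors, correct 0 errors

2


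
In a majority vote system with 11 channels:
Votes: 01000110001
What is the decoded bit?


Ones: 4 out of 11
Threshold: 6

0 (4/11 voted 1)


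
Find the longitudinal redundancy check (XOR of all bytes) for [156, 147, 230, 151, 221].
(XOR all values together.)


XOR chain: 156 ^ 147 ^ 230 ^ 151 ^ 221 = 163

163


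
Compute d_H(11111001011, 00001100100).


XOR: 11110101111
Count of 1s: 9

9


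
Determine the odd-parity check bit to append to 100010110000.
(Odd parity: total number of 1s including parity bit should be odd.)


Number of 1s in data: 4
Parity bit: 1

1


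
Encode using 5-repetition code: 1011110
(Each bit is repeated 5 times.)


Each bit -> 5 copies

11111000001111111111111111111100000


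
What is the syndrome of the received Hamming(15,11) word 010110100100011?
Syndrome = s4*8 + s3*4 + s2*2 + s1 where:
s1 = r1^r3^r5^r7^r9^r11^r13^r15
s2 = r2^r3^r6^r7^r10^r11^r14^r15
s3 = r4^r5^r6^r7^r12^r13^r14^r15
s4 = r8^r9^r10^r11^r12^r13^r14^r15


s1=1, s2=1, s3=1, s4=1

Syndrome = 15 (error at position 15)


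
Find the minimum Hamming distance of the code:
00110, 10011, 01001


Comparing all pairs, minimum distance: 3
Can detect 2 errors, correct 1 errors

3


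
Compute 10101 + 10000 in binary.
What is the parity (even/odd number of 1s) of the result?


10101 = 21
10000 = 16
Sum = 37 = 100101
1s count = 3

odd parity (3 ones in 100101)


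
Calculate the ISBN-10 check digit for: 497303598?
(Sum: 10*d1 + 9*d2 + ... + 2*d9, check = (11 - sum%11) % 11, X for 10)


Weighted sum: 276
276 mod 11 = 1

Check digit: X


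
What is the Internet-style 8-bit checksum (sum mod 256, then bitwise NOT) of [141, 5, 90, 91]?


Sum = 327 mod 256 = 71
Complement = 184

184


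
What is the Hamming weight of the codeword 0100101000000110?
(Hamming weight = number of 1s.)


Counting 1s in 0100101000000110

5


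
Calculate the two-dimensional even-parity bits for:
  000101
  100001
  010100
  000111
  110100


Row parities: 00011
Column parities: 000011

Row P: 00011, Col P: 000011, Corner: 0


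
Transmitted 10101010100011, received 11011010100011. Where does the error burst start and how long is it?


XOR: 01110000000000

Burst at position 1, length 3


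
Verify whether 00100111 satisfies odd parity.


Number of 1s: 4

No, parity error (4 ones)


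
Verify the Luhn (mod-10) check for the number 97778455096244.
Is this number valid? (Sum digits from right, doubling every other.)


Luhn sum = 71
71 mod 10 = 1

Invalid (Luhn sum mod 10 = 1)


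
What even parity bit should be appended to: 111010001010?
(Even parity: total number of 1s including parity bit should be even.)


Number of 1s in data: 6
Parity bit: 0

0


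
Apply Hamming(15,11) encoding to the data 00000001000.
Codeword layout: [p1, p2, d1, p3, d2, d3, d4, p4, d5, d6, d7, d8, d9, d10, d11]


Parity bits: p1=0, p2=0, p3=1, p4=1

000100010001000


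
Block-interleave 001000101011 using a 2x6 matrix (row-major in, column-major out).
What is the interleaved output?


Matrix:
  001000
  101011
Read columns: 010011000101

010011000101


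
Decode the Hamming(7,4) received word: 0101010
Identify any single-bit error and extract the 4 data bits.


Syndrome = 0: no error detected

Data: 0010 (no errors)


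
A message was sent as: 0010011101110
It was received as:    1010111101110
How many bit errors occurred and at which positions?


XOR: 1000100000000

2 error(s) at position(s): 0, 4


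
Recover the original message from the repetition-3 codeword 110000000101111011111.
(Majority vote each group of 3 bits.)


Groups: 110, 000, 000, 101, 111, 011, 111
Majority votes: 1001111

1001111


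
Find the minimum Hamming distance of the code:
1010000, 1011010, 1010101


Comparing all pairs, minimum distance: 2
Can detect 1 errors, correct 0 errors

2


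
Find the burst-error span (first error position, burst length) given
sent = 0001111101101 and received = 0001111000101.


XOR: 0000000101000

Burst at position 7, length 3


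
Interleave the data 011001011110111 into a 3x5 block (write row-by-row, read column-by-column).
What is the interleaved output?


Matrix:
  01100
  10111
  10111
Read columns: 011100111011011

011100111011011


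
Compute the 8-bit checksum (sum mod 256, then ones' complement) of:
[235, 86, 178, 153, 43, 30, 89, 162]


Sum = 976 mod 256 = 208
Complement = 47

47


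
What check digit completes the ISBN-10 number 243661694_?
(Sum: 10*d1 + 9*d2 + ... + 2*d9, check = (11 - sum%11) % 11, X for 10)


Weighted sum: 222
222 mod 11 = 2

Check digit: 9


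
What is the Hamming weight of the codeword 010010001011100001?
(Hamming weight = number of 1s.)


Counting 1s in 010010001011100001

7


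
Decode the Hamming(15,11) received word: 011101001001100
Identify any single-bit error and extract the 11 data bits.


Syndrome = 11: error at position 11

Data: 10101011100 (corrected bit 11)


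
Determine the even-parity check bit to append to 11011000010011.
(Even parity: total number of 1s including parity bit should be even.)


Number of 1s in data: 7
Parity bit: 1

1


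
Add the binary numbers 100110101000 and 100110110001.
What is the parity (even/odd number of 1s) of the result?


100110101000 = 2472
100110110001 = 2481
Sum = 4953 = 1001101011001
1s count = 7

odd parity (7 ones in 1001101011001)


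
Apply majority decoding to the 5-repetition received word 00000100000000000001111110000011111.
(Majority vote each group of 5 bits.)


Groups: 00000, 10000, 00000, 00001, 11111, 00000, 11111
Majority votes: 0000101

0000101


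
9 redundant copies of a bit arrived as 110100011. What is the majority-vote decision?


Ones: 5 out of 9
Threshold: 5

1 (5/9 voted 1)


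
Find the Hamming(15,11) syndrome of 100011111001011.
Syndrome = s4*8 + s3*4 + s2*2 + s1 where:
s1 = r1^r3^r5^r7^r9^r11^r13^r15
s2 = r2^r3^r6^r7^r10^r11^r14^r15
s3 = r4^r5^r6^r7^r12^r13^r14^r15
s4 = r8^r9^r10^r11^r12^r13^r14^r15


s1=1, s2=0, s3=0, s4=1

Syndrome = 9 (error at position 9)


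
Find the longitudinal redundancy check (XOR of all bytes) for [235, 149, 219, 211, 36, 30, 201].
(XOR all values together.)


XOR chain: 235 ^ 149 ^ 219 ^ 211 ^ 36 ^ 30 ^ 201 = 133

133


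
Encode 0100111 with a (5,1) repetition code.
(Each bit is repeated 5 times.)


Each bit -> 5 copies

00000111110000000000111111111111111


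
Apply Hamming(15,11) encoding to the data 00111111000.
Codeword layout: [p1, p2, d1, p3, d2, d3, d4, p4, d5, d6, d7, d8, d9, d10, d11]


Parity bits: p1=1, p2=0, p3=1, p4=0

100101101111000


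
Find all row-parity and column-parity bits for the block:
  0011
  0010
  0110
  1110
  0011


Row parities: 01010
Column parities: 1010

Row P: 01010, Col P: 1010, Corner: 0


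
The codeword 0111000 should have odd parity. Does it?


Number of 1s: 3

Yes, parity is correct (3 ones)


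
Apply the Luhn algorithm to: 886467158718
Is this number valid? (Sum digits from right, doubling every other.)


Luhn sum = 63
63 mod 10 = 3

Invalid (Luhn sum mod 10 = 3)


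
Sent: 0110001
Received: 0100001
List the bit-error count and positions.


XOR: 0010000

1 error(s) at position(s): 2


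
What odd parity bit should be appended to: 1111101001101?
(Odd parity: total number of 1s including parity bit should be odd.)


Number of 1s in data: 9
Parity bit: 0

0


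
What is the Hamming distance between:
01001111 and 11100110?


XOR: 10101001
Count of 1s: 4

4


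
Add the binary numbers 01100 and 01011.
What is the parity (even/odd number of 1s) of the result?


01100 = 12
01011 = 11
Sum = 23 = 10111
1s count = 4

even parity (4 ones in 10111)


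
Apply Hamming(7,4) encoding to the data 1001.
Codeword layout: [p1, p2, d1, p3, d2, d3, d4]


Parity bits: p1=0, p2=0, p3=1

0011001


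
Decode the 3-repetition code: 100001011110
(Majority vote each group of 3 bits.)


Groups: 100, 001, 011, 110
Majority votes: 0011

0011


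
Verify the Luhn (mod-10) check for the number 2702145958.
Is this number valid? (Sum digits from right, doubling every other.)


Luhn sum = 38
38 mod 10 = 8

Invalid (Luhn sum mod 10 = 8)


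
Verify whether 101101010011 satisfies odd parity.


Number of 1s: 7

Yes, parity is correct (7 ones)


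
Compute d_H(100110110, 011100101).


XOR: 111010011
Count of 1s: 6

6


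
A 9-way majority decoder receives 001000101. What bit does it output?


Ones: 3 out of 9
Threshold: 5

0 (3/9 voted 1)


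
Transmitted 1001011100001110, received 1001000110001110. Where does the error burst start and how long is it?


XOR: 0000011010000000

Burst at position 5, length 4


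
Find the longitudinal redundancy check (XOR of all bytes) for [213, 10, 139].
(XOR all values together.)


XOR chain: 213 ^ 10 ^ 139 = 84

84


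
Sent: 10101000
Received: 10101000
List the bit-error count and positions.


XOR: 00000000

0 errors (received matches sent)


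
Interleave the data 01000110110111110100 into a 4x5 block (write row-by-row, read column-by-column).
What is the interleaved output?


Matrix:
  01000
  11011
  01111
  10100
Read columns: 01011110001101100110

01011110001101100110


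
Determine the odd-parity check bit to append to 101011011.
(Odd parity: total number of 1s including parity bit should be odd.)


Number of 1s in data: 6
Parity bit: 1

1


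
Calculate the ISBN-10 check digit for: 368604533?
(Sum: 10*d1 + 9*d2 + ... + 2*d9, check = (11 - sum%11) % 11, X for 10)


Weighted sum: 245
245 mod 11 = 3

Check digit: 8


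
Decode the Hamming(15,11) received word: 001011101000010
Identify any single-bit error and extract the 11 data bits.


Syndrome = 0: no error detected

Data: 11111000010 (no errors)


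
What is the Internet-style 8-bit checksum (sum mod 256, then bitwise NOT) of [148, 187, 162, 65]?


Sum = 562 mod 256 = 50
Complement = 205

205


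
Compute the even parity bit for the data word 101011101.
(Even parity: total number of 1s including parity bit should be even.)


Number of 1s in data: 6
Parity bit: 0

0


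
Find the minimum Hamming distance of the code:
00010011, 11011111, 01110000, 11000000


Comparing all pairs, minimum distance: 3
Can detect 2 errors, correct 1 errors

3


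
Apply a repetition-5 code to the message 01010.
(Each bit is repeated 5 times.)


Each bit -> 5 copies

0000011111000001111100000


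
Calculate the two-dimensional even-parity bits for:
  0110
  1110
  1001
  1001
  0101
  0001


Row parities: 010001
Column parities: 1100

Row P: 010001, Col P: 1100, Corner: 0


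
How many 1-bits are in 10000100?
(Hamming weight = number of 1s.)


Counting 1s in 10000100

2


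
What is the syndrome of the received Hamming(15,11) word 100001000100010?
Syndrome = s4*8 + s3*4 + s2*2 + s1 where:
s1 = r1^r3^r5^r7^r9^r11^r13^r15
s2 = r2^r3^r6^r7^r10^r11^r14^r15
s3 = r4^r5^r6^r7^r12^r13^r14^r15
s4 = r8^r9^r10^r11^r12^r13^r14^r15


s1=1, s2=1, s3=0, s4=0

Syndrome = 3 (error at position 3)


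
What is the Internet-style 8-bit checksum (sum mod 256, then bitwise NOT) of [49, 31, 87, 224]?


Sum = 391 mod 256 = 135
Complement = 120

120


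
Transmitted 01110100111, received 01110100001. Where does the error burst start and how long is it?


XOR: 00000000110

Burst at position 8, length 2


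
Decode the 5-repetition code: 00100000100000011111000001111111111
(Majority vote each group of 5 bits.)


Groups: 00100, 00010, 00000, 11111, 00000, 11111, 11111
Majority votes: 0001011

0001011


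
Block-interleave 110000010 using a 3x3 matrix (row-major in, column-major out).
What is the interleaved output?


Matrix:
  110
  000
  010
Read columns: 100101000

100101000


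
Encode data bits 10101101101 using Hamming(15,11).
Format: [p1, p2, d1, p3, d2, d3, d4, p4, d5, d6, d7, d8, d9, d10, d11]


Parity bits: p1=0, p2=0, p3=0, p4=1

001001011101101


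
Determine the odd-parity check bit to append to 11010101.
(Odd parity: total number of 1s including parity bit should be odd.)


Number of 1s in data: 5
Parity bit: 0

0


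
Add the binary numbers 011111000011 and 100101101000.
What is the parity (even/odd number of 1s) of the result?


011111000011 = 1987
100101101000 = 2408
Sum = 4395 = 1000100101011
1s count = 6

even parity (6 ones in 1000100101011)


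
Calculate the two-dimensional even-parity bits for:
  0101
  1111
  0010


Row parities: 001
Column parities: 1000

Row P: 001, Col P: 1000, Corner: 1


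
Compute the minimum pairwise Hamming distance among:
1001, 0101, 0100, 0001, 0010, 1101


Comparing all pairs, minimum distance: 1
Can detect 0 errors, correct 0 errors

1


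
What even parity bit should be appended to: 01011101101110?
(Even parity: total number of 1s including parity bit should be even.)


Number of 1s in data: 9
Parity bit: 1

1


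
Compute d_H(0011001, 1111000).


XOR: 1100001
Count of 1s: 3

3


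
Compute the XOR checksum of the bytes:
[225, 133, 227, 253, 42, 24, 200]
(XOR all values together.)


XOR chain: 225 ^ 133 ^ 227 ^ 253 ^ 42 ^ 24 ^ 200 = 128

128


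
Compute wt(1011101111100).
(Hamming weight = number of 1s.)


Counting 1s in 1011101111100

9


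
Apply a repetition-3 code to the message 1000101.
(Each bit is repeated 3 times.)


Each bit -> 3 copies

111000000000111000111


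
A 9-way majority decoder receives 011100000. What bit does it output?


Ones: 3 out of 9
Threshold: 5

0 (3/9 voted 1)


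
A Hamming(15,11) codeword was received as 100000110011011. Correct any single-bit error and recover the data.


Syndrome = 8: error at position 8

Data: 00010011011 (corrected bit 8)


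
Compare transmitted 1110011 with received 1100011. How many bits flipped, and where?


XOR: 0010000

1 error(s) at position(s): 2


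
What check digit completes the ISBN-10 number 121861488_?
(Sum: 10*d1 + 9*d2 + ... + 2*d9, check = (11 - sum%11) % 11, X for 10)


Weighted sum: 189
189 mod 11 = 2

Check digit: 9


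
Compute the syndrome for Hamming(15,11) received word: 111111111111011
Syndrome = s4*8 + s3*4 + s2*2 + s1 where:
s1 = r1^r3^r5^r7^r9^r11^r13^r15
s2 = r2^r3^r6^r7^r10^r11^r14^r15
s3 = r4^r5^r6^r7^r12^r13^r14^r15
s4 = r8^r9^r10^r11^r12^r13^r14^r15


s1=1, s2=0, s3=1, s4=1

Syndrome = 13 (error at position 13)


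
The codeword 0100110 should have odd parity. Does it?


Number of 1s: 3

Yes, parity is correct (3 ones)


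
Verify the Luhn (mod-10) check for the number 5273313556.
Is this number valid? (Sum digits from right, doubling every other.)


Luhn sum = 36
36 mod 10 = 6

Invalid (Luhn sum mod 10 = 6)


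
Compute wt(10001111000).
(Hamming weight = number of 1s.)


Counting 1s in 10001111000

5


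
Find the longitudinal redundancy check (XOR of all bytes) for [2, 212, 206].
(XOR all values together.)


XOR chain: 2 ^ 212 ^ 206 = 24

24


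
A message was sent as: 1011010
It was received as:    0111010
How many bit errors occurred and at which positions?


XOR: 1100000

2 error(s) at position(s): 0, 1


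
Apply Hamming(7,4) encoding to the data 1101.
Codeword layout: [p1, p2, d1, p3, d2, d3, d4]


Parity bits: p1=1, p2=0, p3=0

1010101


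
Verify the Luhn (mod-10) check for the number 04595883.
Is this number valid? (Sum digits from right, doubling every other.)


Luhn sum = 33
33 mod 10 = 3

Invalid (Luhn sum mod 10 = 3)


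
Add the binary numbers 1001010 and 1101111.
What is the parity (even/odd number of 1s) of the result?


1001010 = 74
1101111 = 111
Sum = 185 = 10111001
1s count = 5

odd parity (5 ones in 10111001)


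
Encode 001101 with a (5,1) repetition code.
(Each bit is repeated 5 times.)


Each bit -> 5 copies

000000000011111111110000011111


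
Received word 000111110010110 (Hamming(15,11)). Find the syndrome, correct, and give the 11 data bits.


Syndrome = 0: no error detected

Data: 01110010110 (no errors)


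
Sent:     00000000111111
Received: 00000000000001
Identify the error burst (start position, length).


XOR: 00000000111110

Burst at position 8, length 5


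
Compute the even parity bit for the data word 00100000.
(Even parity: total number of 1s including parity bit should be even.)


Number of 1s in data: 1
Parity bit: 1

1


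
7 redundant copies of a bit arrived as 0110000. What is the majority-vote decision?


Ones: 2 out of 7
Threshold: 4

0 (2/7 voted 1)


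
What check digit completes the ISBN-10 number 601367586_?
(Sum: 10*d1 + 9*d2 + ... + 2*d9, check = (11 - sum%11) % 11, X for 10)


Weighted sum: 216
216 mod 11 = 7

Check digit: 4


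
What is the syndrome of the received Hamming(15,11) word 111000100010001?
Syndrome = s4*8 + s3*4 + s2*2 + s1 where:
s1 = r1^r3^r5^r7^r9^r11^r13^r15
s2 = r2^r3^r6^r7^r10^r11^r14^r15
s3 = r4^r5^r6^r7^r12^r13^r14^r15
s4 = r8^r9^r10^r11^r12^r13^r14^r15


s1=1, s2=1, s3=0, s4=0

Syndrome = 3 (error at position 3)


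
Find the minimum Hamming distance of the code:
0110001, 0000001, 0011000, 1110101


Comparing all pairs, minimum distance: 2
Can detect 1 errors, correct 0 errors

2


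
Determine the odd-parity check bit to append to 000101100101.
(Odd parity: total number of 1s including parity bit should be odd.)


Number of 1s in data: 5
Parity bit: 0

0


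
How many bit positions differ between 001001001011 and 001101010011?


XOR: 000100011000
Count of 1s: 3

3


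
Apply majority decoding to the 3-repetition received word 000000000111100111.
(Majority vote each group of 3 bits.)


Groups: 000, 000, 000, 111, 100, 111
Majority votes: 000101

000101


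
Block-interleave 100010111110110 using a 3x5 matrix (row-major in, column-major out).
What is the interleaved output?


Matrix:
  10001
  01111
  10110
Read columns: 101010011011110

101010011011110


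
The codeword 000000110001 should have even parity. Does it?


Number of 1s: 3

No, parity error (3 ones)


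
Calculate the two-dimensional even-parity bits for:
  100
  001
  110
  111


Row parities: 1101
Column parities: 100

Row P: 1101, Col P: 100, Corner: 1


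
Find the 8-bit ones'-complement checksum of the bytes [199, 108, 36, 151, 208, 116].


Sum = 818 mod 256 = 50
Complement = 205

205


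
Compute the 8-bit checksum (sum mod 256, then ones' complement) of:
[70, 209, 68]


Sum = 347 mod 256 = 91
Complement = 164

164


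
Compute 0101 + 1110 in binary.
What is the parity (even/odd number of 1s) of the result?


0101 = 5
1110 = 14
Sum = 19 = 10011
1s count = 3

odd parity (3 ones in 10011)


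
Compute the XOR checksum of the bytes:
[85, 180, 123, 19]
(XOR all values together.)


XOR chain: 85 ^ 180 ^ 123 ^ 19 = 137

137


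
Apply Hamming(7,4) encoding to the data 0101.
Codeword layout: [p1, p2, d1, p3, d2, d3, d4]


Parity bits: p1=0, p2=1, p3=0

0100101


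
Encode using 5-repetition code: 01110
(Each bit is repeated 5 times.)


Each bit -> 5 copies

0000011111111111111100000


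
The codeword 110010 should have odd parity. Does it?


Number of 1s: 3

Yes, parity is correct (3 ones)


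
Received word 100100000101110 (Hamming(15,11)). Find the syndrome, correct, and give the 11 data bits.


Syndrome = 0: no error detected

Data: 00000101110 (no errors)


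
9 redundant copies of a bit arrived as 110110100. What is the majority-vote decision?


Ones: 5 out of 9
Threshold: 5

1 (5/9 voted 1)


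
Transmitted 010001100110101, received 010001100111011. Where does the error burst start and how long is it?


XOR: 000000000001110

Burst at position 11, length 3


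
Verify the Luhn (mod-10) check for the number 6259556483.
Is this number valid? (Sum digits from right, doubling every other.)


Luhn sum = 38
38 mod 10 = 8

Invalid (Luhn sum mod 10 = 8)


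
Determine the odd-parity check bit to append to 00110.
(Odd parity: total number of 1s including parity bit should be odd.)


Number of 1s in data: 2
Parity bit: 1

1


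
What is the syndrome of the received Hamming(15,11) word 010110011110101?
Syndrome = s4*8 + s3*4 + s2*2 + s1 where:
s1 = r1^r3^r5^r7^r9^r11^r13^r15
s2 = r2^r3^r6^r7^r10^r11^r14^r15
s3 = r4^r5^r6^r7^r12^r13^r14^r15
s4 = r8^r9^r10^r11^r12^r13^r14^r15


s1=1, s2=0, s3=0, s4=0

Syndrome = 1 (error at position 1)


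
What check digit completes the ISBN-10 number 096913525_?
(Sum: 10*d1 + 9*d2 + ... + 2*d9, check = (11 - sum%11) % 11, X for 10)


Weighted sum: 249
249 mod 11 = 7

Check digit: 4


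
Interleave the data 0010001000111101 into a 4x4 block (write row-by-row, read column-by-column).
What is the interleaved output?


Matrix:
  0010
  0010
  0011
  1101
Read columns: 0001000111100011

0001000111100011


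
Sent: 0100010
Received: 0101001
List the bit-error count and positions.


XOR: 0001011

3 error(s) at position(s): 3, 5, 6


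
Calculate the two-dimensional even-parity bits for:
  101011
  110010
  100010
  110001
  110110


Row parities: 01010
Column parities: 111100

Row P: 01010, Col P: 111100, Corner: 0


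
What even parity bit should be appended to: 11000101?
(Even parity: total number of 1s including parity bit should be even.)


Number of 1s in data: 4
Parity bit: 0

0


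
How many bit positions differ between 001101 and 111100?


XOR: 110001
Count of 1s: 3

3


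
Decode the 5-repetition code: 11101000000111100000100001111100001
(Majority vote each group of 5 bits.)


Groups: 11101, 00000, 01111, 00000, 10000, 11111, 00001
Majority votes: 1010010

1010010


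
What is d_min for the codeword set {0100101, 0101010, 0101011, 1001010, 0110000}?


Comparing all pairs, minimum distance: 1
Can detect 0 errors, correct 0 errors

1


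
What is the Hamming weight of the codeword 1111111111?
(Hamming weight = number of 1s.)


Counting 1s in 1111111111

10


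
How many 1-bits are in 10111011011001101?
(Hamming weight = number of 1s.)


Counting 1s in 10111011011001101

11


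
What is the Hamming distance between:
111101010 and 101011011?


XOR: 010110001
Count of 1s: 4

4


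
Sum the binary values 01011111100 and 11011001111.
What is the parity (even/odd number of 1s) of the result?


01011111100 = 764
11011001111 = 1743
Sum = 2507 = 100111001011
1s count = 7

odd parity (7 ones in 100111001011)


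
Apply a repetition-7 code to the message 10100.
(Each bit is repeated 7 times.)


Each bit -> 7 copies

11111110000000111111100000000000000


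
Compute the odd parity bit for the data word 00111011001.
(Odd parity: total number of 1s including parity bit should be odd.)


Number of 1s in data: 6
Parity bit: 1

1


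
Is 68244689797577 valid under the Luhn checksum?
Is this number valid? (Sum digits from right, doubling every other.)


Luhn sum = 85
85 mod 10 = 5

Invalid (Luhn sum mod 10 = 5)


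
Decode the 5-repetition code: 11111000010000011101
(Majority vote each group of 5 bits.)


Groups: 11111, 00001, 00000, 11101
Majority votes: 1001

1001


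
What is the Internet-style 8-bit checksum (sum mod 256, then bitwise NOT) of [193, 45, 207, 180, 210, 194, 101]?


Sum = 1130 mod 256 = 106
Complement = 149

149


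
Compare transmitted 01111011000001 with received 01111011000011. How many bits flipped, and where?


XOR: 00000000000010

1 error(s) at position(s): 12


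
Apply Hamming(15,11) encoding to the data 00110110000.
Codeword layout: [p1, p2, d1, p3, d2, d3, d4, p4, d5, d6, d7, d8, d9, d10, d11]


Parity bits: p1=0, p2=0, p3=0, p4=0

000001100110000


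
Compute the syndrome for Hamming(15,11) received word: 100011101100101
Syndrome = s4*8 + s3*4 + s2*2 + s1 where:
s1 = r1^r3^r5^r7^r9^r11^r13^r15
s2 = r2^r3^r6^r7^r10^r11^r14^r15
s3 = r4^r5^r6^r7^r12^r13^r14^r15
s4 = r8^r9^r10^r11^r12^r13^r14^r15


s1=0, s2=0, s3=1, s4=0

Syndrome = 4 (error at position 4)


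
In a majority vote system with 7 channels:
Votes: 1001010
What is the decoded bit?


Ones: 3 out of 7
Threshold: 4

0 (3/7 voted 1)


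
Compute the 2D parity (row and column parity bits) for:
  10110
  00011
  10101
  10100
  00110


Row parities: 10100
Column parities: 10010

Row P: 10100, Col P: 10010, Corner: 0


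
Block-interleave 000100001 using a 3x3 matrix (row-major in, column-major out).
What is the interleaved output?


Matrix:
  000
  100
  001
Read columns: 010000001

010000001


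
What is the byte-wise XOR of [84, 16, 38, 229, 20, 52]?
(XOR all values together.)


XOR chain: 84 ^ 16 ^ 38 ^ 229 ^ 20 ^ 52 = 167

167


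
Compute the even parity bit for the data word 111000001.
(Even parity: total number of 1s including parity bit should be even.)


Number of 1s in data: 4
Parity bit: 0

0


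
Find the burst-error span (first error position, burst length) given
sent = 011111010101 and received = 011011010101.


XOR: 000100000000

Burst at position 3, length 1


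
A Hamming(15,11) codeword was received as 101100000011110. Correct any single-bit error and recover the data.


Syndrome = 2: error at position 2

Data: 10000011110 (corrected bit 2)


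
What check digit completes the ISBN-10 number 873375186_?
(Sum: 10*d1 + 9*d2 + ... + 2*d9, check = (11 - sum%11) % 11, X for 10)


Weighted sum: 295
295 mod 11 = 9

Check digit: 2


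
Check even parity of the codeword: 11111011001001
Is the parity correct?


Number of 1s: 9

No, parity error (9 ones)


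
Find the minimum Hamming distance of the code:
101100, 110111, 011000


Comparing all pairs, minimum distance: 3
Can detect 2 errors, correct 1 errors

3


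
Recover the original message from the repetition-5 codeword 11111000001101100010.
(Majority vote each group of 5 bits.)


Groups: 11111, 00000, 11011, 00010
Majority votes: 1010

1010


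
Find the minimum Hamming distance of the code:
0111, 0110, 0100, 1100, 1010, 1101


Comparing all pairs, minimum distance: 1
Can detect 0 errors, correct 0 errors

1


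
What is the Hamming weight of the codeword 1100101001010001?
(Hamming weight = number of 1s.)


Counting 1s in 1100101001010001

7


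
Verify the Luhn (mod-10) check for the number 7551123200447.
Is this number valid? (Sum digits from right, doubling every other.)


Luhn sum = 46
46 mod 10 = 6

Invalid (Luhn sum mod 10 = 6)


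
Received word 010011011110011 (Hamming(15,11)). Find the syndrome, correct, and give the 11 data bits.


Syndrome = 0: no error detected

Data: 01101110011 (no errors)


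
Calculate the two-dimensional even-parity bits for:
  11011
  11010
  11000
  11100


Row parities: 0101
Column parities: 00101

Row P: 0101, Col P: 00101, Corner: 0


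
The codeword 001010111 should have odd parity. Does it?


Number of 1s: 5

Yes, parity is correct (5 ones)


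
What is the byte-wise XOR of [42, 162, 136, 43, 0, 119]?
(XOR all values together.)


XOR chain: 42 ^ 162 ^ 136 ^ 43 ^ 0 ^ 119 = 92

92


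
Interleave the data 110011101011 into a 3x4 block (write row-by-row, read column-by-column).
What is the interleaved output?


Matrix:
  1100
  1110
  1011
Read columns: 111110011001

111110011001


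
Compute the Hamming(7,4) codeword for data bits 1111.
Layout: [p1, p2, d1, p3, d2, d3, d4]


Parity bits: p1=1, p2=1, p3=1

1111111


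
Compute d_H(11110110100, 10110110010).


XOR: 01000000110
Count of 1s: 3

3


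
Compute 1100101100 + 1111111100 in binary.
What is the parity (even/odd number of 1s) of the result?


1100101100 = 812
1111111100 = 1020
Sum = 1832 = 11100101000
1s count = 5

odd parity (5 ones in 11100101000)


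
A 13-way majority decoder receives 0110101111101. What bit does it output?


Ones: 9 out of 13
Threshold: 7

1 (9/13 voted 1)


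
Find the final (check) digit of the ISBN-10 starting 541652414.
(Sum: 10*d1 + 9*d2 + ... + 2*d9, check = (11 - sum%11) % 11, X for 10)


Weighted sum: 203
203 mod 11 = 5

Check digit: 6


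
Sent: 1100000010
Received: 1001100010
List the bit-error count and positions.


XOR: 0101100000

3 error(s) at position(s): 1, 3, 4


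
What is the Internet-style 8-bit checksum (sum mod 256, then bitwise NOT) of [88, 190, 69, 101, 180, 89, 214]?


Sum = 931 mod 256 = 163
Complement = 92

92


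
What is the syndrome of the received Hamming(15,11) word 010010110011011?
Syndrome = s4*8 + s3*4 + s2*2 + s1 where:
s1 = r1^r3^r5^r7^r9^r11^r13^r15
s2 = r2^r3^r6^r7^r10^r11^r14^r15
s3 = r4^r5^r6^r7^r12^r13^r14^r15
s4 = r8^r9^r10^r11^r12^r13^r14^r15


s1=0, s2=1, s3=1, s4=1

Syndrome = 14 (error at position 14)


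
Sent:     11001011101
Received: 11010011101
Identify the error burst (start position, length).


XOR: 00011000000

Burst at position 3, length 2


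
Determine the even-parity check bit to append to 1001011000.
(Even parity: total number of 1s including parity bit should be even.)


Number of 1s in data: 4
Parity bit: 0

0


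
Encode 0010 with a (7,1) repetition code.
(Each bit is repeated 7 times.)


Each bit -> 7 copies

0000000000000011111110000000


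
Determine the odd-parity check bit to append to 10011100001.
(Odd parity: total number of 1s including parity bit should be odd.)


Number of 1s in data: 5
Parity bit: 0

0


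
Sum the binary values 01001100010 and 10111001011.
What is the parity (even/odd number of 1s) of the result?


01001100010 = 610
10111001011 = 1483
Sum = 2093 = 100000101101
1s count = 5

odd parity (5 ones in 100000101101)


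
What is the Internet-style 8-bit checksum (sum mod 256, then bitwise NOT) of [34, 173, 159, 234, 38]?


Sum = 638 mod 256 = 126
Complement = 129

129


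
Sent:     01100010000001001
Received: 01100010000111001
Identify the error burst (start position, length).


XOR: 00000000000110000

Burst at position 11, length 2


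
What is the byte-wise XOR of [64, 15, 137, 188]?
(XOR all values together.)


XOR chain: 64 ^ 15 ^ 137 ^ 188 = 122

122


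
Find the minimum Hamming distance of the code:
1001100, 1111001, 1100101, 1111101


Comparing all pairs, minimum distance: 1
Can detect 0 errors, correct 0 errors

1


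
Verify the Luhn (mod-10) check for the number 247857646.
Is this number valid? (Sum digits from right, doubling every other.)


Luhn sum = 54
54 mod 10 = 4

Invalid (Luhn sum mod 10 = 4)


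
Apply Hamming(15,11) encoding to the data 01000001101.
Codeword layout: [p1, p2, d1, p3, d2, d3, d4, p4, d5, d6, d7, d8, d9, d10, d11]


Parity bits: p1=1, p2=1, p3=0, p4=1

110010010001101


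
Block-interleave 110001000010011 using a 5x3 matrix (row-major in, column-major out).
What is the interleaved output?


Matrix:
  110
  001
  000
  010
  011
Read columns: 100001001101001

100001001101001


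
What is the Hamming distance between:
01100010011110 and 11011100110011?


XOR: 10111110101101
Count of 1s: 10

10


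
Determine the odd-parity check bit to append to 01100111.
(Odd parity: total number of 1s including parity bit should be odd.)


Number of 1s in data: 5
Parity bit: 0

0


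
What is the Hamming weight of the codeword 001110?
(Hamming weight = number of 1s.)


Counting 1s in 001110

3


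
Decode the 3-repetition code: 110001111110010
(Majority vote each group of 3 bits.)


Groups: 110, 001, 111, 110, 010
Majority votes: 10110

10110


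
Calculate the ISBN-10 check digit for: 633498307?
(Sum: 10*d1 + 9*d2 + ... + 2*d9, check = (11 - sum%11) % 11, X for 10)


Weighted sum: 259
259 mod 11 = 6

Check digit: 5


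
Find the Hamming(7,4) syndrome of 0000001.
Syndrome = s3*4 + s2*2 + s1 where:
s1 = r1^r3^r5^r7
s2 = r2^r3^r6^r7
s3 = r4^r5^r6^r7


s1=1, s2=1, s3=1

Syndrome = 7 (error at position 7)


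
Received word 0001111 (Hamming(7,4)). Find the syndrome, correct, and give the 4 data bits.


Syndrome = 0: no error detected

Data: 0111 (no errors)


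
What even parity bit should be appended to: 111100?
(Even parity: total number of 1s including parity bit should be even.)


Number of 1s in data: 4
Parity bit: 0

0


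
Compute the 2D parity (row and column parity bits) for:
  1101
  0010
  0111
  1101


Row parities: 1111
Column parities: 0101

Row P: 1111, Col P: 0101, Corner: 0


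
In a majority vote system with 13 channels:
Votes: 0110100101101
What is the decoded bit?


Ones: 7 out of 13
Threshold: 7

1 (7/13 voted 1)


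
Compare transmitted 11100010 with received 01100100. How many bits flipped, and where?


XOR: 10000110

3 error(s) at position(s): 0, 5, 6


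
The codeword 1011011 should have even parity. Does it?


Number of 1s: 5

No, parity error (5 ones)


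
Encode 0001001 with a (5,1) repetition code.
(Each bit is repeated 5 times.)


Each bit -> 5 copies

00000000000000011111000000000011111


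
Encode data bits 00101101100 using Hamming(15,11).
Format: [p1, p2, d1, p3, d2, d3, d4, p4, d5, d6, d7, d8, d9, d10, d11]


Parity bits: p1=0, p2=0, p3=1, p4=0

000101001101100


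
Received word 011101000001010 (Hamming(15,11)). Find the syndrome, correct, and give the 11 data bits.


Syndrome = 1: error at position 1

Data: 10100001010 (corrected bit 1)


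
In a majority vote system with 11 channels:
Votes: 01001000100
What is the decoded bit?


Ones: 3 out of 11
Threshold: 6

0 (3/11 voted 1)


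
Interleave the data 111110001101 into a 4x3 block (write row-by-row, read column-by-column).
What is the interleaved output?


Matrix:
  111
  110
  001
  101
Read columns: 110111001011

110111001011


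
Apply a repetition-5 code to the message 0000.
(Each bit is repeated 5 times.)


Each bit -> 5 copies

00000000000000000000


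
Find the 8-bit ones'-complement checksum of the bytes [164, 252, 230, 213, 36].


Sum = 895 mod 256 = 127
Complement = 128

128


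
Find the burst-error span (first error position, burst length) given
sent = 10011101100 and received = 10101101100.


XOR: 00110000000

Burst at position 2, length 2


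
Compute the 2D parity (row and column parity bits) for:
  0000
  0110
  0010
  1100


Row parities: 0010
Column parities: 1000

Row P: 0010, Col P: 1000, Corner: 1


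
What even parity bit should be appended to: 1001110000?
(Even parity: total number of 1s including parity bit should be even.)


Number of 1s in data: 4
Parity bit: 0

0


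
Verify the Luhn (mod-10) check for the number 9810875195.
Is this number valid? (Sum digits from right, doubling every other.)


Luhn sum = 49
49 mod 10 = 9

Invalid (Luhn sum mod 10 = 9)


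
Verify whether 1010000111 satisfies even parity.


Number of 1s: 5

No, parity error (5 ones)


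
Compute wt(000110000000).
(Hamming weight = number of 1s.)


Counting 1s in 000110000000

2


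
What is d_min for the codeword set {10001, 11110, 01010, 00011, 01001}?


Comparing all pairs, minimum distance: 2
Can detect 1 errors, correct 0 errors

2


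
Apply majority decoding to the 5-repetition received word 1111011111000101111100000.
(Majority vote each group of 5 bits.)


Groups: 11110, 11111, 00010, 11111, 00000
Majority votes: 11010

11010


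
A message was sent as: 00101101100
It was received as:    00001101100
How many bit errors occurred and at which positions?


XOR: 00100000000

1 error(s) at position(s): 2


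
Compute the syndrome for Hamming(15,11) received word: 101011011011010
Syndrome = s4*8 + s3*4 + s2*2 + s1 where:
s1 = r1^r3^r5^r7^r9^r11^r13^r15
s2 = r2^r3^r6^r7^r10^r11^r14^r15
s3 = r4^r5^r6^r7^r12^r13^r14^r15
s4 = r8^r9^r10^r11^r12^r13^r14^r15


s1=1, s2=0, s3=0, s4=1

Syndrome = 9 (error at position 9)
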